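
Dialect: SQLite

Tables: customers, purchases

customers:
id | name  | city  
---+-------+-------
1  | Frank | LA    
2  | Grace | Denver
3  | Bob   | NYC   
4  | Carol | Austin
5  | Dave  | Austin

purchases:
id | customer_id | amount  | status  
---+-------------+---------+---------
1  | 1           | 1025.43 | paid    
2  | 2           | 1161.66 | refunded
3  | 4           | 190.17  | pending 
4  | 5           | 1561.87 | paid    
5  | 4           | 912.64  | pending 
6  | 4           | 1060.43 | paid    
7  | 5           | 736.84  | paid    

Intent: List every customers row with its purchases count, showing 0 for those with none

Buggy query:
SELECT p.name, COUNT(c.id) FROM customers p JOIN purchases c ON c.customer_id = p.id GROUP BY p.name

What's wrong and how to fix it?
Bug: INNER JOIN drops customers rows that have no matching purchases rows

Fix: Switch to LEFT JOIN to retain unmatched parent rows

Corrected query:
SELECT p.name, COUNT(c.id) FROM customers p LEFT JOIN purchases c ON c.customer_id = p.id GROUP BY p.name

Result:
name  | COUNT(c.id)
------+------------
Bob   | 0          
Carol | 3          
Dave  | 2          
Frank | 1          
Grace | 1          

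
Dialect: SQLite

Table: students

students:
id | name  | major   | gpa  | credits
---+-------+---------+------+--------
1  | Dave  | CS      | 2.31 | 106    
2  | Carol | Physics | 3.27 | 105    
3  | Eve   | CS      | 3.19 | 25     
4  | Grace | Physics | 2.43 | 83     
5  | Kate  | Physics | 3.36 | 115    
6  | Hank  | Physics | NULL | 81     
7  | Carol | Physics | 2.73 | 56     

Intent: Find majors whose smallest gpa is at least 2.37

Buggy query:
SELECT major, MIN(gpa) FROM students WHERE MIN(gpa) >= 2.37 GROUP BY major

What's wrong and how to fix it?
Bug: MIN() in WHERE is a misuse of aggregate

Fix: Use HAVING for the per-group MIN condition

Corrected query:
SELECT major, MIN(gpa) FROM students GROUP BY major HAVING MIN(gpa) >= 2.37

Result:
major   | MIN(gpa)
--------+---------
Physics | 2.43    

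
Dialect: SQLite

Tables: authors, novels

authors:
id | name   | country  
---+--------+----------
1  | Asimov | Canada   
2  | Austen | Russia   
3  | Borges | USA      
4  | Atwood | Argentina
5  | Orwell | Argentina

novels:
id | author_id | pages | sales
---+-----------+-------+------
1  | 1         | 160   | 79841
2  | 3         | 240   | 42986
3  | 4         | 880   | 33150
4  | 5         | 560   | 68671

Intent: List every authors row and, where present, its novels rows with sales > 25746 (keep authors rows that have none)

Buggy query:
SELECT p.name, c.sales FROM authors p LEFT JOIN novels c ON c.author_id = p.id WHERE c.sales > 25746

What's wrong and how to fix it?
Bug: Filtering c.sales in WHERE discards the NULL rows produced by LEFT JOIN, turning it into an inner join

Fix: Move the right-table condition into the ON clause so unmatched parents are kept

Corrected query:
SELECT p.name, c.sales FROM authors p LEFT JOIN novels c ON c.author_id = p.id AND c.sales > 25746

Result:
name   | sales
-------+------
Asimov | 79841
Austen | NULL 
Borges | 42986
Atwood | 33150
Orwell | 68671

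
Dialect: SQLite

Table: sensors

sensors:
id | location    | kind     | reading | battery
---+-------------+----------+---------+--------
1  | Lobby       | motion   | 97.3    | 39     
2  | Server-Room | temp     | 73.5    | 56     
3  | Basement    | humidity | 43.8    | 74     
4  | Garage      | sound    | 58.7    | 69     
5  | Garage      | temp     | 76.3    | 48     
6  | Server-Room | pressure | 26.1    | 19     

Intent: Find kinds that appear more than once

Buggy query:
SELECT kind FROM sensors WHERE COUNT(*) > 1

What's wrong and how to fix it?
Bug: COUNT(*) is an aggregate and cannot be used in WHERE

Fix: Group first, then use HAVING for the count condition

Corrected query:
SELECT kind FROM sensors GROUP BY kind HAVING COUNT(*) > 1

Result:
kind
----
temp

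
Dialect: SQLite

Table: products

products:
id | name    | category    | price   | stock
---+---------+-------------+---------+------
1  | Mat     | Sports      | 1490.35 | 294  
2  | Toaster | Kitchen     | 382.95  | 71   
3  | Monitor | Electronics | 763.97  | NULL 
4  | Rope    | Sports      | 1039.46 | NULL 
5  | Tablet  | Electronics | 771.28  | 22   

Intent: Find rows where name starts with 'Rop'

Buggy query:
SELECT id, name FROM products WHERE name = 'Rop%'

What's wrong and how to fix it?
Bug: '=' compares the literal string including the % character; pattern matching needs LIKE

Fix: Replace '=' with LIKE so 'Rop%' is treated as a pattern

Corrected query:
SELECT id, name FROM products WHERE name LIKE 'Rop%'

Result:
id | name
---+-----
4  | Rope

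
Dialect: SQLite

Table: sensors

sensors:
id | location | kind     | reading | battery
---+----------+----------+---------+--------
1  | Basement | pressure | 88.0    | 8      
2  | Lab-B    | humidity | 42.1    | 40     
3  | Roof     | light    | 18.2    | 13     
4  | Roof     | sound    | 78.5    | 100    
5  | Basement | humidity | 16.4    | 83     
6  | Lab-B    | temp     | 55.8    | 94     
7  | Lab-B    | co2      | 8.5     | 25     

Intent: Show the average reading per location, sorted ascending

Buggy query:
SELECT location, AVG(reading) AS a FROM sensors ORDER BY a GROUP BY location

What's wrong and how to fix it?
Bug: ORDER BY appears before GROUP BY; SQL clause order requires GROUP BY first

Fix: Reorder: SELECT … FROM … GROUP BY … ORDER BY …

Corrected query:
SELECT location, AVG(reading) AS a FROM sensors GROUP BY location ORDER BY a

Result:
location | a        
---------+----------
Lab-B    | 35.466667
Roof     | 48.35    
Basement | 52.2     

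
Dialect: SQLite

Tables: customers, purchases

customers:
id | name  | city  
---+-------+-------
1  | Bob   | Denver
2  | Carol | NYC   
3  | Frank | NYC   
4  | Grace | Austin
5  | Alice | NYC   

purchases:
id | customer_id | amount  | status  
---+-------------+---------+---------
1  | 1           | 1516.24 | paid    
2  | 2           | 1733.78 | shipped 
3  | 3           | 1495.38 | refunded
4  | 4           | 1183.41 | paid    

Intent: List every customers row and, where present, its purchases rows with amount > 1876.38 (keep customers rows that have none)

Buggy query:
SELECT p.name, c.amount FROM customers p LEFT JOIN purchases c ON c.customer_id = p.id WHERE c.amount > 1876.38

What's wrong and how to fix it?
Bug: Filtering c.amount in WHERE discards the NULL rows produced by LEFT JOIN, turning it into an inner join

Fix: Put 'c.amount > 1876.38' in the JOIN's ON clause instead of WHERE

Corrected query:
SELECT p.name, c.amount FROM customers p LEFT JOIN purchases c ON c.customer_id = p.id AND c.amount > 1876.38

Result:
name  | amount
------+-------
Bob   | NULL  
Carol | NULL  
Frank | NULL  
Grace | NULL  
Alice | NULL  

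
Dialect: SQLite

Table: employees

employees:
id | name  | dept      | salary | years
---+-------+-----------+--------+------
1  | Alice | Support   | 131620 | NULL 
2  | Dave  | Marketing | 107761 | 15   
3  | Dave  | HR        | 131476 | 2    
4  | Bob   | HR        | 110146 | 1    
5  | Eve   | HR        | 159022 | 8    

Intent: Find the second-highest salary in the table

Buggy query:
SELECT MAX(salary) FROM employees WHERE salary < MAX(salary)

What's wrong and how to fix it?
Bug: The inner MAX is an aggregate inside WHERE, which is not allowed

Fix: Put the inner MAX in a scalar subquery

Corrected query:
SELECT MAX(salary) FROM employees WHERE salary < (SELECT MAX(salary) FROM employees)

Result:
MAX(salary)
-----------
131620     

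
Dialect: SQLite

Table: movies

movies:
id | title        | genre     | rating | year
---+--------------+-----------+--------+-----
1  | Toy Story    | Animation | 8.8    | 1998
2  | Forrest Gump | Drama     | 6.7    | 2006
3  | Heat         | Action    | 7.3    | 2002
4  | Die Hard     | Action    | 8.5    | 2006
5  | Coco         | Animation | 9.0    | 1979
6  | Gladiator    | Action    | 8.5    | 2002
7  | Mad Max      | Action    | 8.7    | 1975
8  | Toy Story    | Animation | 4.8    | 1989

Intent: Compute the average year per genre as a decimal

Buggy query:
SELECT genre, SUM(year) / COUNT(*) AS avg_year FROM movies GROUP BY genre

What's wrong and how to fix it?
Bug: SUM(year) and COUNT(*) are both integers; the division truncates the fractional part

Fix: Multiply by 1.0 (or CAST to REAL) to force floating-point division

Corrected query:
SELECT genre, SUM(year) * 1.0 / COUNT(*) AS avg_year FROM movies GROUP BY genre

Result:
genre     | avg_year   
----------+------------
Action    | 1996.25    
Animation | 1988.666667
Drama     | 2006       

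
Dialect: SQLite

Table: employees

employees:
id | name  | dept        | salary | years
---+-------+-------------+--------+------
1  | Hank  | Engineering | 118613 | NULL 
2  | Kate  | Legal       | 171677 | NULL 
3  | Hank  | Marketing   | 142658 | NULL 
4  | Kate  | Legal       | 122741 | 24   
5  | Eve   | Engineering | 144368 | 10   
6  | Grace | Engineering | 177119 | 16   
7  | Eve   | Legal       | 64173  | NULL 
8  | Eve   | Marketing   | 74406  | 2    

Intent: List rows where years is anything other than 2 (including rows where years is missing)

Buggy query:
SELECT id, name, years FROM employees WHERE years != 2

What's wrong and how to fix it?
Bug: 'years != 2' is unknown when years is NULL, so NULL rows are silently excluded

Fix: Add an explicit OR years IS NULL to include the missing-value rows

Corrected query:
SELECT id, name, years FROM employees WHERE years != 2 OR years IS NULL

Result:
id | name  | years
---+-------+------
1  | Hank  | NULL 
2  | Kate  | NULL 
3  | Hank  | NULL 
4  | Kate  | 24   
5  | Eve   | 10   
6  | Grace | 16   
7  | Eve   | NULL 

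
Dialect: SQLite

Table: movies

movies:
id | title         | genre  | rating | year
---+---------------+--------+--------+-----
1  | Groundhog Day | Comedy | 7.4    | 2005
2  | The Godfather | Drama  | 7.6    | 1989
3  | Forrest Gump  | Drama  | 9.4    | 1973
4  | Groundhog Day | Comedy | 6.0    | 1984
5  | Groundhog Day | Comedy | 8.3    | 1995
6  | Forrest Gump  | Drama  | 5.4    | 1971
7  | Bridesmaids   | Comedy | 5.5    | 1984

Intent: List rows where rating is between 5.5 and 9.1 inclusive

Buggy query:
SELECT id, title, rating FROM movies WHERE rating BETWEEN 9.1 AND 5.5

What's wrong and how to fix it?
Bug: BETWEEN expects the lower bound first; with 9.1 AND 5.5 the range is empty

Fix: Swap the bounds so the smaller value comes first

Corrected query:
SELECT id, title, rating FROM movies WHERE rating BETWEEN 5.5 AND 9.1

Result:
id | title         | rating
---+---------------+-------
1  | Groundhog Day | 7.4   
2  | The Godfather | 7.6   
4  | Groundhog Day | 6     
5  | Groundhog Day | 8.3   
7  | Bridesmaids   | 5.5   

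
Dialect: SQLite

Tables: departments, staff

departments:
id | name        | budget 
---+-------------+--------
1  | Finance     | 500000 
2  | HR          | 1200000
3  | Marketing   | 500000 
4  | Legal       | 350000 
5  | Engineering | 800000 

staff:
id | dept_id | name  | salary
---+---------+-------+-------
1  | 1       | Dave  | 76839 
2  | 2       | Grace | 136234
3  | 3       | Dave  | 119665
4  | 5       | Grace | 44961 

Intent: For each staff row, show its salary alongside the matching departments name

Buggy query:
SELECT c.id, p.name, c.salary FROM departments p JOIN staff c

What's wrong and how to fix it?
Bug: JOIN with no ON clause produces a cartesian product; every staff row pairs with every departments row

Fix: Add ON c.dept_id = p.id to the JOIN

Corrected query:
SELECT c.id, p.name, c.salary FROM departments p JOIN staff c ON c.dept_id = p.id

Result:
id | name        | salary
---+-------------+-------
1  | Finance     | 76839 
2  | HR          | 136234
3  | Marketing   | 119665
4  | Engineering | 44961 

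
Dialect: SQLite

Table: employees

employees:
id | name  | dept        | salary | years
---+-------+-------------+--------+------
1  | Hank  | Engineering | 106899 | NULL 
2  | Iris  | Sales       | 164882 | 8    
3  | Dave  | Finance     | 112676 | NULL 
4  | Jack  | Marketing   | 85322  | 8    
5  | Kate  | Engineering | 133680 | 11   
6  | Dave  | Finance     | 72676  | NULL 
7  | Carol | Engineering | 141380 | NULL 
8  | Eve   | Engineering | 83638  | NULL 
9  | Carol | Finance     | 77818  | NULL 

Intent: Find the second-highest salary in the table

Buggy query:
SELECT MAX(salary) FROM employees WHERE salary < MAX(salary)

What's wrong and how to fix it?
Bug: MAX(salary) on the right of the comparison is an aggregate-in-WHERE error

Fix: Compute the overall MAX in a subquery, then take MAX of rows below it

Corrected query:
SELECT MAX(salary) FROM employees WHERE salary < (SELECT MAX(salary) FROM employees)

Result:
MAX(salary)
-----------
141380     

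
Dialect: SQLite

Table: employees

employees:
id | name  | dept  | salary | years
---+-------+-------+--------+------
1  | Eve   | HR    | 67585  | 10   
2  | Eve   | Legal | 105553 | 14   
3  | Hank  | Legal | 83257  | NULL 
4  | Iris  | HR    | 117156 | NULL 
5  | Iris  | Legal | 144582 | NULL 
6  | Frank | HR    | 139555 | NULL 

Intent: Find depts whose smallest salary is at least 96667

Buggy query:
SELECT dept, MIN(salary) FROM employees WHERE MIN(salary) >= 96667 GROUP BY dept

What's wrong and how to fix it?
Bug: Aggregates like MIN are computed per group after WHERE runs

Fix: Replace WHERE with HAVING after the GROUP BY

Corrected query:
SELECT dept, MIN(salary) FROM employees GROUP BY dept HAVING MIN(salary) >= 96667

Result:
(no rows)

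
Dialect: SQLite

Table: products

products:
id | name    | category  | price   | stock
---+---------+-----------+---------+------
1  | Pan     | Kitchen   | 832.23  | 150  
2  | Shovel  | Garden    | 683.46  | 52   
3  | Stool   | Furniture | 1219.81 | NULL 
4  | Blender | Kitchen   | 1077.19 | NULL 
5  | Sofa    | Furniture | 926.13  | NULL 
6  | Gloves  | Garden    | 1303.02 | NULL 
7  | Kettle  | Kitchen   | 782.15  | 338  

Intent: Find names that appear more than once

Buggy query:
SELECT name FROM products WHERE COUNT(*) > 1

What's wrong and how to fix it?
Bug: COUNT(*) is an aggregate and cannot be used in WHERE

Fix: GROUP BY name, then filter groups with HAVING COUNT(*) > 1

Corrected query:
SELECT name FROM products GROUP BY name HAVING COUNT(*) > 1

Result:
(no rows)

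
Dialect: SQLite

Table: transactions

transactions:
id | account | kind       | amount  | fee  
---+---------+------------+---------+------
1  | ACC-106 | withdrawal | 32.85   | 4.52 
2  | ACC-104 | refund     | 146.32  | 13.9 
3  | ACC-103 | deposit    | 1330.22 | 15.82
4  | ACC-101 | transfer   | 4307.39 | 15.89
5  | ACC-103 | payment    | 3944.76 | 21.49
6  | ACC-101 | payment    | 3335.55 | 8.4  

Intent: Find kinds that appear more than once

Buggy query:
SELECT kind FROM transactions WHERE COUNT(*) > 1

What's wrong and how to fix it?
Bug: COUNT(*) is an aggregate and cannot be used in WHERE

Fix: Group first, then use HAVING for the count condition

Corrected query:
SELECT kind FROM transactions GROUP BY kind HAVING COUNT(*) > 1

Result:
kind   
-------
payment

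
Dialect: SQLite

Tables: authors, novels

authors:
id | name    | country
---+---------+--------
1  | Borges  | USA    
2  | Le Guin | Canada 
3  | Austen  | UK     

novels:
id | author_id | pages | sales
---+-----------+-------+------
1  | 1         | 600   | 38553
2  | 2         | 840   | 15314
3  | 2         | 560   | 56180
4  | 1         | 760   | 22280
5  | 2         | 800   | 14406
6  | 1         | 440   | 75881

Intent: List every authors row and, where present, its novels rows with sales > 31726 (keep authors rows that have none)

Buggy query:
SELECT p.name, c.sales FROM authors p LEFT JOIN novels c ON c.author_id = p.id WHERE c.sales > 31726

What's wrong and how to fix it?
Bug: Filtering c.sales in WHERE discards the NULL rows produced by LEFT JOIN, turning it into an inner join

Fix: Put 'c.sales > 31726' in the JOIN's ON clause instead of WHERE

Corrected query:
SELECT p.name, c.sales FROM authors p LEFT JOIN novels c ON c.author_id = p.id AND c.sales > 31726

Result:
name    | sales
--------+------
Borges  | 38553
Borges  | 75881
Le Guin | 56180
Austen  | NULL 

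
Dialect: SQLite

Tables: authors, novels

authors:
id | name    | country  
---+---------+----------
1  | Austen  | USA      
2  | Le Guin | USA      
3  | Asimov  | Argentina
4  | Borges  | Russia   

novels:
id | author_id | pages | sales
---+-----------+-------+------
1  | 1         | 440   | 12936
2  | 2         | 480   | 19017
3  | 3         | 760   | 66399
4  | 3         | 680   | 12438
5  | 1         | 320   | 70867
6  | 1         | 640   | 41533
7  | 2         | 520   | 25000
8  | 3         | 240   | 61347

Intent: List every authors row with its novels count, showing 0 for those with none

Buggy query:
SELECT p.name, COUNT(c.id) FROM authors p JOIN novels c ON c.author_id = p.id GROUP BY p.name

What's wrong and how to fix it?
Bug: INNER JOIN drops authors rows that have no matching novels rows

Fix: Switch to LEFT JOIN to retain unmatched parent rows

Corrected query:
SELECT p.name, COUNT(c.id) FROM authors p LEFT JOIN novels c ON c.author_id = p.id GROUP BY p.name

Result:
name    | COUNT(c.id)
--------+------------
Asimov  | 3          
Austen  | 3          
Borges  | 0          
Le Guin | 2          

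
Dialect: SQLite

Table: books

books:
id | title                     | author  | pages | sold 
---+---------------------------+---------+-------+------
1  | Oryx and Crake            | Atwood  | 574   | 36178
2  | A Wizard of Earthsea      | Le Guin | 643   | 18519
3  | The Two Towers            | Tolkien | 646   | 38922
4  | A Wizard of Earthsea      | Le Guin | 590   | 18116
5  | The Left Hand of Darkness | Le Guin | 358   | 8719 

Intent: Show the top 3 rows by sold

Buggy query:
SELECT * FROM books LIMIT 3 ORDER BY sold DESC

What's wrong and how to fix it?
Bug: ORDER BY cannot follow LIMIT; LIMIT is the final clause

Fix: Sort with ORDER BY, then apply LIMIT

Corrected query:
SELECT * FROM books ORDER BY sold DESC LIMIT 3

Result:
id | title                | author  | pages | sold 
---+----------------------+---------+-------+------
3  | The Two Towers       | Tolkien | 646   | 38922
1  | Oryx and Crake       | Atwood  | 574   | 36178
2  | A Wizard of Earthsea | Le Guin | 643   | 18519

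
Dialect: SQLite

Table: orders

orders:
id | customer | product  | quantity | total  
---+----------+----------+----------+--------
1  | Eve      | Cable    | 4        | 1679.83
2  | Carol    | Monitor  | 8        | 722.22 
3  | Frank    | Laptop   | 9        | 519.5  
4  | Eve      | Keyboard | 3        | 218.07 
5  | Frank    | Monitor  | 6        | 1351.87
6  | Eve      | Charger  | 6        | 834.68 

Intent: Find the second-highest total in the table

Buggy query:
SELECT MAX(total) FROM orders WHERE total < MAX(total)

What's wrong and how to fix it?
Bug: MAX(total) on the right of the comparison is an aggregate-in-WHERE error

Fix: Compute the overall MAX in a subquery, then take MAX of rows below it

Corrected query:
SELECT MAX(total) FROM orders WHERE total < (SELECT MAX(total) FROM orders)

Result:
MAX(total)
----------
1351.87   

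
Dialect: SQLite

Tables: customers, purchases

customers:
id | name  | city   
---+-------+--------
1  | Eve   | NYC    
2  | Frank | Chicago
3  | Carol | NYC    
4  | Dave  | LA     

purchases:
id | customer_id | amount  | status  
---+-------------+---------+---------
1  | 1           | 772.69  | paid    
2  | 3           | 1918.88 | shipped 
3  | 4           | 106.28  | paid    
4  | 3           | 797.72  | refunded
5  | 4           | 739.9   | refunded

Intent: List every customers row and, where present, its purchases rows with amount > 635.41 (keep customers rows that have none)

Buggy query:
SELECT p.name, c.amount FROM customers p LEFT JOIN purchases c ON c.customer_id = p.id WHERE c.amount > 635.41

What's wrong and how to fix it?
Bug: A WHERE condition on the right-hand table after LEFT JOIN drops unmatched parents

Fix: Move the right-table condition into the ON clause so unmatched parents are kept

Corrected query:
SELECT p.name, c.amount FROM customers p LEFT JOIN purchases c ON c.customer_id = p.id AND c.amount > 635.41

Result:
name  | amount 
------+--------
Eve   | 772.69 
Frank | NULL   
Carol | 797.72 
Carol | 1918.88
Dave  | 739.9  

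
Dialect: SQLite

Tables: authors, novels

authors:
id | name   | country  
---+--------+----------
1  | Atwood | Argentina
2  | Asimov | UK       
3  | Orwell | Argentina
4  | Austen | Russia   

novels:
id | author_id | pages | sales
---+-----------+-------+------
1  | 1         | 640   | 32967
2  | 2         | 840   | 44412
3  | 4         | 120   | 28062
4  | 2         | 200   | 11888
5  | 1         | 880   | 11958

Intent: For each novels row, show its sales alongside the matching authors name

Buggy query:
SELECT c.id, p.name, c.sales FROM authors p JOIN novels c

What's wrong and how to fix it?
Bug: JOIN with no ON clause produces a cartesian product; every novels row pairs with every authors row

Fix: Specify the join condition linking the foreign key to the parent id

Corrected query:
SELECT c.id, p.name, c.sales FROM authors p JOIN novels c ON c.author_id = p.id

Result:
id | name   | sales
---+--------+------
1  | Atwood | 32967
2  | Asimov | 44412
3  | Austen | 28062
4  | Asimov | 11888
5  | Atwood | 11958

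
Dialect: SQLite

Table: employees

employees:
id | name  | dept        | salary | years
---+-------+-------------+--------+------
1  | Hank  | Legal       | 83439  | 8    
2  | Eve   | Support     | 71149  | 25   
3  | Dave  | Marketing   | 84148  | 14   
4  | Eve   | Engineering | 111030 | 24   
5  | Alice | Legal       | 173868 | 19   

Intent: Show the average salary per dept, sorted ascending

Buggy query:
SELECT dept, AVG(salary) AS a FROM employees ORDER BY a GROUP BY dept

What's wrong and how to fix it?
Bug: ORDER BY appears before GROUP BY; SQL clause order requires GROUP BY first

Fix: Move ORDER BY to the end, after GROUP BY

Corrected query:
SELECT dept, AVG(salary) AS a FROM employees GROUP BY dept ORDER BY a

Result:
dept        | a       
------------+---------
Support     | 71149   
Marketing   | 84148   
Engineering | 111030  
Legal       | 128653.5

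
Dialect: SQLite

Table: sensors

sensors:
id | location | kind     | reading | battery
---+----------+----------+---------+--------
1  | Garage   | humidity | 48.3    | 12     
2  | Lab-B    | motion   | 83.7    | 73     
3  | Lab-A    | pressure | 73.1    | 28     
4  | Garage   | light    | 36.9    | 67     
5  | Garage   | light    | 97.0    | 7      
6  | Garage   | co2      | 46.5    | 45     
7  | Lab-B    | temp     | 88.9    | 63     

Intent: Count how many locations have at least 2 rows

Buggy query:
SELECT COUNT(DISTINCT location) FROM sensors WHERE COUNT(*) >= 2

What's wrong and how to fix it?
Bug: WHERE filters individual rows, not groups, so a group-level COUNT is invalid there

Fix: Group first with HAVING COUNT(*) >= 2, then COUNT the resulting groups

Corrected query:
SELECT COUNT(*) FROM (SELECT location FROM sensors GROUP BY location HAVING COUNT(*) >= 2)

Result:
COUNT(*)
--------
2       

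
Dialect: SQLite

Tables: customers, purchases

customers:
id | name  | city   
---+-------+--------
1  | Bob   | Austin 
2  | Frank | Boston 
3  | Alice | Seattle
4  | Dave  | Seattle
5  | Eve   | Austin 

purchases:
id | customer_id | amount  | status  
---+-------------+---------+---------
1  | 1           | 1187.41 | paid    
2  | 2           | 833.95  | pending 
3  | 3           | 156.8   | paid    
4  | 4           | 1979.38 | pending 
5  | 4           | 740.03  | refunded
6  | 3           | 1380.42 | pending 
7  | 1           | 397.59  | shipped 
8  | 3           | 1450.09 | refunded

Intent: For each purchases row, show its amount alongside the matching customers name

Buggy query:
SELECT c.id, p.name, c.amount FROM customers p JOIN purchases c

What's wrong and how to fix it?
Bug: Missing join condition: each purchases row is matched to all customers rows instead of just its own

Fix: Add ON c.customer_id = p.id to the JOIN

Corrected query:
SELECT c.id, p.name, c.amount FROM customers p JOIN purchases c ON c.customer_id = p.id

Result:
id | name  | amount 
---+-------+--------
1  | Bob   | 1187.41
2  | Frank | 833.95 
3  | Alice | 156.8  
4  | Dave  | 1979.38
5  | Dave  | 740.03 
6  | Alice | 1380.42
7  | Bob   | 397.59 
8  | Alice | 1450.09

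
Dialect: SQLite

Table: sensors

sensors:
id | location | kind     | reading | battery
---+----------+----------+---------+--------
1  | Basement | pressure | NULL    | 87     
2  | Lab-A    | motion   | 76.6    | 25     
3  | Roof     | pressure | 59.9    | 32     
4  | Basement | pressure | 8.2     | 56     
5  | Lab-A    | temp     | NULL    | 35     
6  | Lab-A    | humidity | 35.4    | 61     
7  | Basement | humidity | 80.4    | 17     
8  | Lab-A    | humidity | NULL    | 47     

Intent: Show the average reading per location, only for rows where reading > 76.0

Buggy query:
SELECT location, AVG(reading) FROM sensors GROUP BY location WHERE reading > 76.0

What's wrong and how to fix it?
Bug: WHERE cannot follow GROUP BY

Fix: Place WHERE between FROM and GROUP BY

Corrected query:
SELECT location, AVG(reading) FROM sensors WHERE reading > 76.0 GROUP BY location

Result:
location | AVG(reading)
---------+-------------
Basement | 80.4        
Lab-A    | 76.6        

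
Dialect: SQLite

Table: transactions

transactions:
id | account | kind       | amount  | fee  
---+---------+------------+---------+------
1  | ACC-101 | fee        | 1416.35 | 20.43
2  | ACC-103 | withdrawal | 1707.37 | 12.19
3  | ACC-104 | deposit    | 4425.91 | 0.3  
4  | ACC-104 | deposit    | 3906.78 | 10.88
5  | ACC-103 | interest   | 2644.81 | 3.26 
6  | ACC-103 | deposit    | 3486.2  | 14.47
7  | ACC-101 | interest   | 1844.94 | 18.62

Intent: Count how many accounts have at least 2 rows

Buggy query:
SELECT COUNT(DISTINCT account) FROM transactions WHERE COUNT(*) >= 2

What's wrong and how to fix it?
Bug: COUNT(*) cannot appear in WHERE; the per-group count doesn't exist yet

Fix: Use a subquery that GROUPs and filters with HAVING, then count its rows

Corrected query:
SELECT COUNT(*) FROM (SELECT account FROM transactions GROUP BY account HAVING COUNT(*) >= 2)

Result:
COUNT(*)
--------
3       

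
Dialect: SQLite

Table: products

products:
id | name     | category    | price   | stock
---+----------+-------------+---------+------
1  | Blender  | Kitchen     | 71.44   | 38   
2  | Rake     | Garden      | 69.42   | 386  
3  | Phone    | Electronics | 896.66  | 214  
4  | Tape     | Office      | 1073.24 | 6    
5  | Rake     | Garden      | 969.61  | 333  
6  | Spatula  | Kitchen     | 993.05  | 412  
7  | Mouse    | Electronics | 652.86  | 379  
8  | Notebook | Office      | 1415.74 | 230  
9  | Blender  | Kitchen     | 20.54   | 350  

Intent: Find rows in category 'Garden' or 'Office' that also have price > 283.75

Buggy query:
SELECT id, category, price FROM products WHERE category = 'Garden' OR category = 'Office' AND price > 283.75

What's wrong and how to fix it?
Bug: Without parentheses, AND is evaluated before OR, so the price filter only applies to the 'Office' branch

Fix: Group the OR with parentheses (or use IN), then AND the threshold

Corrected query:
SELECT id, category, price FROM products WHERE (category = 'Garden' OR category = 'Office') AND price > 283.75

Result:
id | category | price  
---+----------+--------
4  | Office   | 1073.24
5  | Garden   | 969.61 
8  | Office   | 1415.74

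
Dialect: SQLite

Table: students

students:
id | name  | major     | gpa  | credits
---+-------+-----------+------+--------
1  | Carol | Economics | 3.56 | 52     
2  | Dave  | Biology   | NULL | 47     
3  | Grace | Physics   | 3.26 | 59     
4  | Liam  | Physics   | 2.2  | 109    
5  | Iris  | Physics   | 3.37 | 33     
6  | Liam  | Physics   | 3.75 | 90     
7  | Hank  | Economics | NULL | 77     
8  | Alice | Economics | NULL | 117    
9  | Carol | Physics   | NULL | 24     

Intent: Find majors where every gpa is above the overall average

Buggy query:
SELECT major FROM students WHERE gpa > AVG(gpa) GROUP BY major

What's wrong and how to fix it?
Bug: AVG() is an aggregate; it can't sit directly in WHERE

Fix: Use a subquery for AVG and a HAVING MIN(...) filter so the condition holds for every row in the group

Corrected query:
SELECT major FROM students GROUP BY major HAVING MIN(gpa) > (SELECT AVG(gpa) FROM students)

Result:
major    
---------
Economics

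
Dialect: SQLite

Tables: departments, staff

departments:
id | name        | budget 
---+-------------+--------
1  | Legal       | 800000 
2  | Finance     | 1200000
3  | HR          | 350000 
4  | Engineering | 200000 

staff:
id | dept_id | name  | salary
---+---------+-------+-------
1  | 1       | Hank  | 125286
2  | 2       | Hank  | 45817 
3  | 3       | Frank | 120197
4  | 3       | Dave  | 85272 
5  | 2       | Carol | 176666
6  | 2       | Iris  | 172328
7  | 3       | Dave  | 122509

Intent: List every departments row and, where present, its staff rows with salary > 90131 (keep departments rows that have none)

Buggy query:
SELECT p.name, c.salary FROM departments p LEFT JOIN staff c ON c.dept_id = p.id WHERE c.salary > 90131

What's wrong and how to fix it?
Bug: Filtering c.salary in WHERE discards the NULL rows produced by LEFT JOIN, turning it into an inner join

Fix: Put 'c.salary > 90131' in the JOIN's ON clause instead of WHERE

Corrected query:
SELECT p.name, c.salary FROM departments p LEFT JOIN staff c ON c.dept_id = p.id AND c.salary > 90131

Result:
name        | salary
------------+-------
Legal       | 125286
Finance     | 172328
Finance     | 176666
HR          | 120197
HR          | 122509
Engineering | NULL  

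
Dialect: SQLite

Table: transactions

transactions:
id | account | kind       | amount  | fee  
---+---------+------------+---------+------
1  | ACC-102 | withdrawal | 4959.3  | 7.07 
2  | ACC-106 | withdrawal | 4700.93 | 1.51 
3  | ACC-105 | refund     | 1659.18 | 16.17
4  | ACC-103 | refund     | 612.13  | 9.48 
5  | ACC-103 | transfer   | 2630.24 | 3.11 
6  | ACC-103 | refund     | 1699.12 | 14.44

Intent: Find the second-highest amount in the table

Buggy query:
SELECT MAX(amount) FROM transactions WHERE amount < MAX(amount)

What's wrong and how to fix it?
Bug: MAX(amount) on the right of the comparison is an aggregate-in-WHERE error

Fix: Put the inner MAX in a scalar subquery

Corrected query:
SELECT MAX(amount) FROM transactions WHERE amount < (SELECT MAX(amount) FROM transactions)

Result:
MAX(amount)
-----------
4700.93    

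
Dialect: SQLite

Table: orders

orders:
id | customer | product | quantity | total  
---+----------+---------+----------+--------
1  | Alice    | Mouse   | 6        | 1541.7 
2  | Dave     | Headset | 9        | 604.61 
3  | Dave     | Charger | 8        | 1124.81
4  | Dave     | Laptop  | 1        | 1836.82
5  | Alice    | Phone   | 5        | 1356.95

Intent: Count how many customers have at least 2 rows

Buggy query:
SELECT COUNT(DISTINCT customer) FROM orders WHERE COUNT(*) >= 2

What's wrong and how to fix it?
Bug: WHERE filters individual rows, not groups, so a group-level COUNT is invalid there

Fix: Group first with HAVING COUNT(*) >= 2, then COUNT the resulting groups

Corrected query:
SELECT COUNT(*) FROM (SELECT customer FROM orders GROUP BY customer HAVING COUNT(*) >= 2)

Result:
COUNT(*)
--------
2       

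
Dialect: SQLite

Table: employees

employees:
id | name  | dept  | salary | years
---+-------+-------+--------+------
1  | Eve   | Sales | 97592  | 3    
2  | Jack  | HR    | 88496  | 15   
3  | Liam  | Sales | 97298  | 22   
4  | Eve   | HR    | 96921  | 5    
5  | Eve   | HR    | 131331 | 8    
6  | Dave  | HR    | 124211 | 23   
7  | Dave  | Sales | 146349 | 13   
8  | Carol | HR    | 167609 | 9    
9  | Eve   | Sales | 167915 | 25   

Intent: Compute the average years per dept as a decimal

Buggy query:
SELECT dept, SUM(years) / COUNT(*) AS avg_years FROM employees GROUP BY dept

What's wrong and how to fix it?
Bug: SUM(years) and COUNT(*) are both integers; the division truncates the fractional part

Fix: Multiply by 1.0 (or CAST to REAL) to force floating-point division

Corrected query:
SELECT dept, SUM(years) * 1.0 / COUNT(*) AS avg_years FROM employees GROUP BY dept

Result:
dept  | avg_years
------+----------
HR    | 12       
Sales | 15.75    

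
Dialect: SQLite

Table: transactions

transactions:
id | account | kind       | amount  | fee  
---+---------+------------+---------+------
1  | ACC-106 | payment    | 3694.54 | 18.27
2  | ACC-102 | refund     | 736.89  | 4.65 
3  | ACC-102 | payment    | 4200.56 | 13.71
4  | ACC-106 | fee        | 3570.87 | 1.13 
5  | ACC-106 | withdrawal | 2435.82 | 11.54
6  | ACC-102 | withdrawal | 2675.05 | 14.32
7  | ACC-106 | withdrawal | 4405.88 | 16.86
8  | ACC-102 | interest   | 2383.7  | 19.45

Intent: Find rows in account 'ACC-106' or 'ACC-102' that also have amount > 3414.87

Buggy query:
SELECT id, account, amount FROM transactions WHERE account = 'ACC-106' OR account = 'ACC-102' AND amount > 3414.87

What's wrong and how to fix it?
Bug: AND binds tighter than OR, so this parses as account = 'ACC-106' OR (account = 'ACC-102' AND amount > 3414.87)

Fix: Group the OR with parentheses (or use IN), then AND the threshold

Corrected query:
SELECT id, account, amount FROM transactions WHERE (account = 'ACC-106' OR account = 'ACC-102') AND amount > 3414.87

Result:
id | account | amount 
---+---------+--------
1  | ACC-106 | 3694.54
3  | ACC-102 | 4200.56
4  | ACC-106 | 3570.87
7  | ACC-106 | 4405.88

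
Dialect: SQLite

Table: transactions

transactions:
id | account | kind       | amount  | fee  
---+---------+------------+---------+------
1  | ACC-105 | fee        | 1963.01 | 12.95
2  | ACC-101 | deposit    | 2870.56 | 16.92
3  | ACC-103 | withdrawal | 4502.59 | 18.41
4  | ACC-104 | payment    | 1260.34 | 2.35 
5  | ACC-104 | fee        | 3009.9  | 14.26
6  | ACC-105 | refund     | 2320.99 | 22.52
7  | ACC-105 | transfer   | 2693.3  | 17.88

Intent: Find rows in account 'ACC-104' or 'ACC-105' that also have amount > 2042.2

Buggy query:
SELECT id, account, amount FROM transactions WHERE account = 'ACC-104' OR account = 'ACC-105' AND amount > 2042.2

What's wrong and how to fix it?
Bug: Without parentheses, AND is evaluated before OR, so the amount filter only applies to the 'ACC-105' branch

Fix: Add parentheses around the OR so the AND applies to both alternatives

Corrected query:
SELECT id, account, amount FROM transactions WHERE (account = 'ACC-104' OR account = 'ACC-105') AND amount > 2042.2

Result:
id | account | amount 
---+---------+--------
5  | ACC-104 | 3009.9 
6  | ACC-105 | 2320.99
7  | ACC-105 | 2693.3 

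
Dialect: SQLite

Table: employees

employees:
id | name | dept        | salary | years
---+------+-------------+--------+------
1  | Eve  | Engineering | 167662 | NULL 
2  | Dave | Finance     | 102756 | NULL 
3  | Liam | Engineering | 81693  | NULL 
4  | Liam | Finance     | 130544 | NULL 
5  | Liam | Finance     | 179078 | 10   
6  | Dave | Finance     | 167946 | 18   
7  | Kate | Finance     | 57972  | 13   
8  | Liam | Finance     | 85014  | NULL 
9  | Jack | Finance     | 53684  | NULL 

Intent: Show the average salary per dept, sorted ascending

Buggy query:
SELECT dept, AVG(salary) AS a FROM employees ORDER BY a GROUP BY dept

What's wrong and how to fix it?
Bug: GROUP BY must precede ORDER BY

Fix: Reorder: SELECT … FROM … GROUP BY … ORDER BY …

Corrected query:
SELECT dept, AVG(salary) AS a FROM employees GROUP BY dept ORDER BY a

Result:
dept        | a            
------------+--------------
Finance     | 110999.142857
Engineering | 124677.5     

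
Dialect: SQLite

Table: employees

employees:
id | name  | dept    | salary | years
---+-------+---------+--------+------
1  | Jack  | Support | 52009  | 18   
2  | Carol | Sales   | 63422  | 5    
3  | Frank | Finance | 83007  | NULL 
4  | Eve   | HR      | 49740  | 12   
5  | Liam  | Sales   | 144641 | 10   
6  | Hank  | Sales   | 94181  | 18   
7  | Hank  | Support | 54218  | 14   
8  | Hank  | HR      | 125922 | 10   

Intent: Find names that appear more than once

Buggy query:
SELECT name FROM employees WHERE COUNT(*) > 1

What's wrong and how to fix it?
Bug: WHERE can't reference COUNT(*); aggregates are computed after WHERE

Fix: Group first, then use HAVING for the count condition

Corrected query:
SELECT name FROM employees GROUP BY name HAVING COUNT(*) > 1

Result:
name
----
Hank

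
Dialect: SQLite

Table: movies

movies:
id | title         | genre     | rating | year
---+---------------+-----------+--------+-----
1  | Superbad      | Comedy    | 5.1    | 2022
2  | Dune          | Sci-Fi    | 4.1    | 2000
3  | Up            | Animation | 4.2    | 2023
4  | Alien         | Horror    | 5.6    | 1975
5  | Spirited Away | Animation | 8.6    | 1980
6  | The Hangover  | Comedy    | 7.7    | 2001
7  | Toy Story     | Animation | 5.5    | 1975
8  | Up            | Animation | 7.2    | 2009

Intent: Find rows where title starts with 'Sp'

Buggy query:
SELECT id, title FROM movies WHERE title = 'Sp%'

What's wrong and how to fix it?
Bug: Wildcards only work with LIKE; '=' treats '%' as a literal character

Fix: Use LIKE for wildcard pattern matching

Corrected query:
SELECT id, title FROM movies WHERE title LIKE 'Sp%'

Result:
id | title        
---+--------------
5  | Spirited Away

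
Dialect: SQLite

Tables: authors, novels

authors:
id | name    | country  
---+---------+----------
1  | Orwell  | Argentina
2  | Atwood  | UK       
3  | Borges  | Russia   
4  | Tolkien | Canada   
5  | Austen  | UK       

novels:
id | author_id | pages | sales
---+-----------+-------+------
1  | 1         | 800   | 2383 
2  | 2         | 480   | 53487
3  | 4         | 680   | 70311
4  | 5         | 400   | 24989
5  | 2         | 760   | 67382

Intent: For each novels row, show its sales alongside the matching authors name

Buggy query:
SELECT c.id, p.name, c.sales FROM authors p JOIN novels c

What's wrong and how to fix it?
Bug: JOIN with no ON clause produces a cartesian product; every novels row pairs with every authors row

Fix: Specify the join condition linking the foreign key to the parent id

Corrected query:
SELECT c.id, p.name, c.sales FROM authors p JOIN novels c ON c.author_id = p.id

Result:
id | name    | sales
---+---------+------
1  | Orwell  | 2383 
2  | Atwood  | 53487
3  | Tolkien | 70311
4  | Austen  | 24989
5  | Atwood  | 67382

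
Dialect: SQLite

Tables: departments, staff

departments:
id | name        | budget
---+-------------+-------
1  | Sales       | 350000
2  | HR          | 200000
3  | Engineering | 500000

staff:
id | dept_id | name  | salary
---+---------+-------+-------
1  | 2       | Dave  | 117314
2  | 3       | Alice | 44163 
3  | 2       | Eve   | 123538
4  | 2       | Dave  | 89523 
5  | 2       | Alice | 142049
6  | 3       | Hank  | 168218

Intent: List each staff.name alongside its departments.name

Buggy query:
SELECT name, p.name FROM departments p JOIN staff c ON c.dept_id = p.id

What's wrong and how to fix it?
Bug: Both tables have a 'name' column; the unqualified reference is ambiguous

Fix: Qualify the column with its table alias (c.name)

Corrected query:
SELECT c.name, p.name FROM departments p JOIN staff c ON c.dept_id = p.id

Result:
name  | name       
------+------------
Dave  | HR         
Alice | Engineering
Eve   | HR         
Dave  | HR         
Alice | HR         
Hank  | Engineering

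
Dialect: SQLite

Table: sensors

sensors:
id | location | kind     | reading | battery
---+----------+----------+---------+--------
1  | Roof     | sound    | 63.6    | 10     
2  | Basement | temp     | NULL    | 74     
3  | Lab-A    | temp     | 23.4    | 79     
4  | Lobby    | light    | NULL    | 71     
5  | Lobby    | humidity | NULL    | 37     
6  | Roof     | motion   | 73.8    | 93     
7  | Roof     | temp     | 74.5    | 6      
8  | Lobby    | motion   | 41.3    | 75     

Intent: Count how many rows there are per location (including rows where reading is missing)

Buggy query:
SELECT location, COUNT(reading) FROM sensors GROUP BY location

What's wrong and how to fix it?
Bug: COUNT(reading) skips NULLs, so groups with missing reading are undercounted

Fix: Replace COUNT(reading) with COUNT(*)

Corrected query:
SELECT location, COUNT(*) FROM sensors GROUP BY location

Result:
location | COUNT(*)
---------+---------
Basement | 1       
Lab-A    | 1       
Lobby    | 3       
Roof     | 3       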